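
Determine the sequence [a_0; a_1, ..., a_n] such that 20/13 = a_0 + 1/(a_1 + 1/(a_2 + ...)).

[1; 1, 1, 6]

Run the Euclidean algorithm on 20 and 13; the successive quotients are the partial quotients a_0, a_1, ... (each step inverts the fractional part left over by the previous one):
  20 = 1*13 + 7, so a_0 = 1.
  13 = 1*7 + 6, so a_1 = 1.
  7 = 1*6 + 1, so a_2 = 1.
  6 = 6*1 + 0, so a_3 = 6.
The remainder reaches 0 after 4 divisions, so the expansion has 4 partial quotients, read off in order.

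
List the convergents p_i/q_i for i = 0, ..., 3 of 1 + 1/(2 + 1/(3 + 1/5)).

1/1, 3/2, 10/7, 53/37

Using the convergent recurrence p_i = a_i*p_{i-1} + p_{i-2}, q_i = a_i*q_{i-1} + q_{i-2} with p_{-2}=0, p_{-1}=1, q_{-2}=1, q_{-1}=0:
  i=0: a_0=1, p_0 = 1*1 + 0 = 1, q_0 = 1*0 + 1 = 1.
  i=1: a_1=2, p_1 = 2*1 + 1 = 3, q_1 = 2*1 + 0 = 2.
  i=2: a_2=3, p_2 = 3*3 + 1 = 10, q_2 = 3*2 + 1 = 7.
  i=3: a_3=5, p_3 = 5*10 + 3 = 53, q_3 = 5*7 + 2 = 37.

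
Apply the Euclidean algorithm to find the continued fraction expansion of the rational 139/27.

[5; 6, 1, 3]

Run the Euclidean algorithm on 139 and 27; the successive quotients are the partial quotients a_0, a_1, ... (each step inverts the fractional part left over by the previous one):
  139 = 5*27 + 4, so a_0 = 5.
  27 = 6*4 + 3, so a_1 = 6.
  4 = 1*3 + 1, so a_2 = 1.
  3 = 3*1 + 0, so a_3 = 3.
The remainder reaches 0 after 4 divisions, so the expansion has 4 partial quotients, read off in order.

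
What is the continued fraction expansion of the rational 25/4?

Run the Euclidean algorithm on 25 and 4; the successive quotients are the partial quotients a_0, a_1, ... (each step inverts the fractional part left over by the previous one):
  25 = 6*4 + 1, so a_0 = 6.
  4 = 4*1 + 0, so a_1 = 4.
The remainder reaches 0 after 2 divisions, so the expansion has 2 partial quotients, read off in order.

[6; 4]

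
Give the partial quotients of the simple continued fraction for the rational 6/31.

Run the Euclidean algorithm on 6 and 31; the successive quotients are the partial quotients a_0, a_1, ... (each step inverts the fractional part left over by the previous one):
  6 = 0*31 + 6, so a_0 = 0.
  31 = 5*6 + 1, so a_1 = 5.
  6 = 6*1 + 0, so a_2 = 6.
The remainder reaches 0 after 3 divisions, so the expansion has 3 partial quotients, read off in order.

[0; 5, 6]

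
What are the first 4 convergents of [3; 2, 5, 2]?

Using the convergent recurrence p_i = a_i*p_{i-1} + p_{i-2}, q_i = a_i*q_{i-1} + q_{i-2} with p_{-2}=0, p_{-1}=1, q_{-2}=1, q_{-1}=0:
  i=0: a_0=3, p_0 = 3*1 + 0 = 3, q_0 = 3*0 + 1 = 1.
  i=1: a_1=2, p_1 = 2*3 + 1 = 7, q_1 = 2*1 + 0 = 2.
  i=2: a_2=5, p_2 = 5*7 + 3 = 38, q_2 = 5*2 + 1 = 11.
  i=3: a_3=2, p_3 = 2*38 + 7 = 83, q_3 = 2*11 + 2 = 24.

3/1, 7/2, 38/11, 83/24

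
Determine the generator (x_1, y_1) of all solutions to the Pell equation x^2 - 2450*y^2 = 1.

(x, y) = (99, 2)

First expand sqrt(2450) as a continued fraction. With x_i = (sqrt(2450) + m_i)/d_i and (m_0, d_0) = (0, 1): a_0 = floor(sqrt(2450)) = 49, since 49^2 = 2401 <= 2450 < 2500 = 50^2.
Iterate m_{i+1} = d_i*a_i - m_i, d_{i+1} = (2450 - m_{i+1}^2)/d_i, a_{i+1} = floor((a_0 + m_{i+1})/d_{i+1}):
  m_1 = 1*49 - 0 = 49, d_1 = (2450 - 49^2)/1 = 49/1 = 49, a_1 = floor((49 + 49)/49) = 2.
  m_2 = 49*2 - 49 = 49, d_2 = (2450 - 49^2)/49 = 49/49 = 1, a_2 = floor((49 + 49)/1) = 98.
  m_3 = 1*98 - 49 = 49, d_3 = (2450 - 49^2)/1 = 49/1 = 49: (m_3, d_3) = (m_1, d_1) = (49, 49), so from here the quotients repeat a_1, a_2; the period length is 2.
So sqrt(2450) = [49; (2, 98)] with period length k = 2.
k is even, so the fundamental solution of x^2 - 2450y^2 = 1 is (p_{k-1}, q_{k-1}) = (p_1, q_1); compute convergents through index 1.
Convergents (p_i = a_i*p_{i-1} + p_{i-2}, q_i = a_i*q_{i-1} + q_{i-2} with p_{-2}=0, p_{-1}=1, q_{-2}=1, q_{-1}=0):
  i=0: a_0=49, p_0 = 49*1 + 0 = 49, q_0 = 49*0 + 1 = 1.
  i=1: a_1=2, p_1 = 2*49 + 1 = 99, q_1 = 2*1 + 0 = 2.
Check: 99^2 - 2450*2^2 = 9801 - 9800 = 1, so (x, y) = (99, 2) solves the equation, and by the theorem it is the least positive solution.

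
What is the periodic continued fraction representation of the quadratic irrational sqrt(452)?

Write x_i = (sqrt(452) + m_i)/d_i with (m_0, d_0) = (0, 1). a_0 = floor(sqrt(452)) = 21, since 21^2 = 441 <= 452 < 484 = 22^2.
Iterate m_{i+1} = d_i*a_i - m_i, d_{i+1} = (452 - m_{i+1}^2)/d_i, a_{i+1} = floor((a_0 + m_{i+1})/d_{i+1}):
  m_1 = 1*21 - 0 = 21, d_1 = (452 - 21^2)/1 = 11/1 = 11, a_1 = floor((21 + 21)/11) = 3.
  m_2 = 11*3 - 21 = 12, d_2 = (452 - 12^2)/11 = 308/11 = 28, a_2 = floor((21 + 12)/28) = 1.
  m_3 = 28*1 - 12 = 16, d_3 = (452 - 16^2)/28 = 196/28 = 7, a_3 = floor((21 + 16)/7) = 5.
  m_4 = 7*5 - 16 = 19, d_4 = (452 - 19^2)/7 = 91/7 = 13, a_4 = floor((21 + 19)/13) = 3.
  m_5 = 13*3 - 19 = 20, d_5 = (452 - 20^2)/13 = 52/13 = 4, a_5 = floor((21 + 20)/4) = 10.
  m_6 = 4*10 - 20 = 20, d_6 = (452 - 20^2)/4 = 52/4 = 13, a_6 = floor((21 + 20)/13) = 3.
  m_7 = 13*3 - 20 = 19, d_7 = (452 - 19^2)/13 = 91/13 = 7, a_7 = floor((21 + 19)/7) = 5.
  m_8 = 7*5 - 19 = 16, d_8 = (452 - 16^2)/7 = 196/7 = 28, a_8 = floor((21 + 16)/28) = 1.
  m_9 = 28*1 - 16 = 12, d_9 = (452 - 12^2)/28 = 308/28 = 11, a_9 = floor((21 + 12)/11) = 3.
  m_10 = 11*3 - 12 = 21, d_10 = (452 - 21^2)/11 = 11/11 = 1, a_10 = floor((21 + 21)/1) = 42.
  m_11 = 1*42 - 21 = 21, d_11 = (452 - 21^2)/1 = 11/1 = 11: (m_11, d_11) = (m_1, d_1) = (21, 11), so from here the quotients repeat a_1, ..., a_10; the period length is 10.
Hence the expansion of sqrt(452) is a_0 = 21 followed by the repeating block 3, 1, 5, 3, 10, 3, 5, 1, 3, 42 (period 10).

[21; (3, 1, 5, 3, 10, 3, 5, 1, 3, 42)]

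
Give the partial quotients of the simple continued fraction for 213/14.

Run the Euclidean algorithm on 213 and 14; the successive quotients are the partial quotients a_0, a_1, ... (each step inverts the fractional part left over by the previous one):
  213 = 15*14 + 3, so a_0 = 15.
  14 = 4*3 + 2, so a_1 = 4.
  3 = 1*2 + 1, so a_2 = 1.
  2 = 2*1 + 0, so a_3 = 2.
The remainder reaches 0 after 4 divisions, so the expansion has 4 partial quotients, read off in order.

[15; 4, 1, 2]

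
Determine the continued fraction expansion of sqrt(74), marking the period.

Write x_i = (sqrt(74) + m_i)/d_i with (m_0, d_0) = (0, 1). a_0 = floor(sqrt(74)) = 8, since 8^2 = 64 <= 74 < 81 = 9^2.
Iterate m_{i+1} = d_i*a_i - m_i, d_{i+1} = (74 - m_{i+1}^2)/d_i, a_{i+1} = floor((a_0 + m_{i+1})/d_{i+1}):
  m_1 = 1*8 - 0 = 8, d_1 = (74 - 8^2)/1 = 10/1 = 10, a_1 = floor((8 + 8)/10) = 1.
  m_2 = 10*1 - 8 = 2, d_2 = (74 - 2^2)/10 = 70/10 = 7, a_2 = floor((8 + 2)/7) = 1.
  m_3 = 7*1 - 2 = 5, d_3 = (74 - 5^2)/7 = 49/7 = 7, a_3 = floor((8 + 5)/7) = 1.
  m_4 = 7*1 - 5 = 2, d_4 = (74 - 2^2)/7 = 70/7 = 10, a_4 = floor((8 + 2)/10) = 1.
  m_5 = 10*1 - 2 = 8, d_5 = (74 - 8^2)/10 = 10/10 = 1, a_5 = floor((8 + 8)/1) = 16.
  m_6 = 1*16 - 8 = 8, d_6 = (74 - 8^2)/1 = 10/1 = 10: (m_6, d_6) = (m_1, d_1) = (8, 10), so from here the quotients repeat a_1, ..., a_5; the period length is 5.
Hence the expansion of sqrt(74) is a_0 = 8 followed by the repeating block 1, 1, 1, 1, 16 (period 5).

[8; (1, 1, 1, 1, 16)]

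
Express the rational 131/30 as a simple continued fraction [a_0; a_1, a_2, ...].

Run the Euclidean algorithm on 131 and 30; the successive quotients are the partial quotients a_0, a_1, ... (each step inverts the fractional part left over by the previous one):
  131 = 4*30 + 11, so a_0 = 4.
  30 = 2*11 + 8, so a_1 = 2.
  11 = 1*8 + 3, so a_2 = 1.
  8 = 2*3 + 2, so a_3 = 2.
  3 = 1*2 + 1, so a_4 = 1.
  2 = 2*1 + 0, so a_5 = 2.
The remainder reaches 0 after 6 divisions, so the expansion has 6 partial quotients, read off in order.

[4; 2, 1, 2, 1, 2]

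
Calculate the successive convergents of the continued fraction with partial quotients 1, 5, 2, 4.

Using the convergent recurrence p_i = a_i*p_{i-1} + p_{i-2}, q_i = a_i*q_{i-1} + q_{i-2} with p_{-2}=0, p_{-1}=1, q_{-2}=1, q_{-1}=0:
  i=0: a_0=1, p_0 = 1*1 + 0 = 1, q_0 = 1*0 + 1 = 1.
  i=1: a_1=5, p_1 = 5*1 + 1 = 6, q_1 = 5*1 + 0 = 5.
  i=2: a_2=2, p_2 = 2*6 + 1 = 13, q_2 = 2*5 + 1 = 11.
  i=3: a_3=4, p_3 = 4*13 + 6 = 58, q_3 = 4*11 + 5 = 49.

1/1, 6/5, 13/11, 58/49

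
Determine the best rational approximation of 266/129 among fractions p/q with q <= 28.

33/16

Expand x = 266/129 as a continued fraction with the Euclidean algorithm:
  266 = 2*129 + 8, so a_0 = 2.
  129 = 16*8 + 1, so a_1 = 16.
  8 = 8*1 + 0, so a_2 = 8.
so x = [2; 16, 8].
Convergents (p_i = a_i*p_{i-1} + p_{i-2}, q_i = a_i*q_{i-1} + q_{i-2} with p_{-2}=0, p_{-1}=1, q_{-2}=1, q_{-1}=0), until the denominator exceeds 28:
  i=0: a_0=2, p_0 = 2*1 + 0 = 2, q_0 = 2*0 + 1 = 1.
  i=1: a_1=16, p_1 = 16*2 + 1 = 33, q_1 = 16*1 + 0 = 16.
  i=2: a_2=8, p_2 = 8*33 + 2 = 266, q_2 = 8*16 + 1 = 129.
q_2 = 129 > 28, so the last convergent with denominator <= 28 is p_1/q_1 = 33/16.
The closest fraction with denominator <= 28 is either p_1/q_1 or the intermediate fraction (k*p_1 + p_0)/(k*q_1 + q_0) with the largest k >= 1 whose denominator stays <= 28; these approach x as k grows, and every other convergent or intermediate fraction in range is farther away.
Largest k: floor((28 - q_0)/q_1) = floor((28 - 1)/16) = 1.
That gives (1*33 + 2)/(1*16 + 1) = 35/17.
Compare the errors: |x - 33/16| = |266*16 - 33*129|/(129*16) = 1/2064, and |x - 35/17| = |266*17 - 35*129|/(129*17) = 7/2193.
Cross-multiplying, 1*2193 = 2193 < 14448 = 7*2064, so 1/2064 is smaller: the convergent 33/16 is closer to x than 35/17.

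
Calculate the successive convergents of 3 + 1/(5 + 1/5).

Using the convergent recurrence p_i = a_i*p_{i-1} + p_{i-2}, q_i = a_i*q_{i-1} + q_{i-2} with p_{-2}=0, p_{-1}=1, q_{-2}=1, q_{-1}=0:
  i=0: a_0=3, p_0 = 3*1 + 0 = 3, q_0 = 3*0 + 1 = 1.
  i=1: a_1=5, p_1 = 5*3 + 1 = 16, q_1 = 5*1 + 0 = 5.
  i=2: a_2=5, p_2 = 5*16 + 3 = 83, q_2 = 5*5 + 1 = 26.

3/1, 16/5, 83/26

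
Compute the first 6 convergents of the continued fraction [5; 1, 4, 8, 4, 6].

5/1, 6/1, 29/5, 238/41, 981/169, 6124/1055

Using the convergent recurrence p_i = a_i*p_{i-1} + p_{i-2}, q_i = a_i*q_{i-1} + q_{i-2} with p_{-2}=0, p_{-1}=1, q_{-2}=1, q_{-1}=0:
  i=0: a_0=5, p_0 = 5*1 + 0 = 5, q_0 = 5*0 + 1 = 1.
  i=1: a_1=1, p_1 = 1*5 + 1 = 6, q_1 = 1*1 + 0 = 1.
  i=2: a_2=4, p_2 = 4*6 + 5 = 29, q_2 = 4*1 + 1 = 5.
  i=3: a_3=8, p_3 = 8*29 + 6 = 238, q_3 = 8*5 + 1 = 41.
  i=4: a_4=4, p_4 = 4*238 + 29 = 981, q_4 = 4*41 + 5 = 169.
  i=5: a_5=6, p_5 = 6*981 + 238 = 6124, q_5 = 6*169 + 41 = 1055.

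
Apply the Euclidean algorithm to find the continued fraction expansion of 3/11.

[0; 3, 1, 2]

Run the Euclidean algorithm on 3 and 11; the successive quotients are the partial quotients a_0, a_1, ... (each step inverts the fractional part left over by the previous one):
  3 = 0*11 + 3, so a_0 = 0.
  11 = 3*3 + 2, so a_1 = 3.
  3 = 1*2 + 1, so a_2 = 1.
  2 = 2*1 + 0, so a_3 = 2.
The remainder reaches 0 after 4 divisions, so the expansion has 4 partial quotients, read off in order.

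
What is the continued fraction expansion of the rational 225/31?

[7; 3, 1, 7]

Run the Euclidean algorithm on 225 and 31; the successive quotients are the partial quotients a_0, a_1, ... (each step inverts the fractional part left over by the previous one):
  225 = 7*31 + 8, so a_0 = 7.
  31 = 3*8 + 7, so a_1 = 3.
  8 = 1*7 + 1, so a_2 = 1.
  7 = 7*1 + 0, so a_3 = 7.
The remainder reaches 0 after 4 divisions, so the expansion has 4 partial quotients, read off in order.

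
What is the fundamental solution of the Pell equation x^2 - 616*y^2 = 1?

First expand sqrt(616) as a continued fraction. With x_i = (sqrt(616) + m_i)/d_i and (m_0, d_0) = (0, 1): a_0 = floor(sqrt(616)) = 24, since 24^2 = 576 <= 616 < 625 = 25^2.
Iterate m_{i+1} = d_i*a_i - m_i, d_{i+1} = (616 - m_{i+1}^2)/d_i, a_{i+1} = floor((a_0 + m_{i+1})/d_{i+1}):
  m_1 = 1*24 - 0 = 24, d_1 = (616 - 24^2)/1 = 40/1 = 40, a_1 = floor((24 + 24)/40) = 1.
  m_2 = 40*1 - 24 = 16, d_2 = (616 - 16^2)/40 = 360/40 = 9, a_2 = floor((24 + 16)/9) = 4.
  m_3 = 9*4 - 16 = 20, d_3 = (616 - 20^2)/9 = 216/9 = 24, a_3 = floor((24 + 20)/24) = 1.
  m_4 = 24*1 - 20 = 4, d_4 = (616 - 4^2)/24 = 600/24 = 25, a_4 = floor((24 + 4)/25) = 1.
  m_5 = 25*1 - 4 = 21, d_5 = (616 - 21^2)/25 = 175/25 = 7, a_5 = floor((24 + 21)/7) = 6.
  m_6 = 7*6 - 21 = 21, d_6 = (616 - 21^2)/7 = 175/7 = 25, a_6 = floor((24 + 21)/25) = 1.
  m_7 = 25*1 - 21 = 4, d_7 = (616 - 4^2)/25 = 600/25 = 24, a_7 = floor((24 + 4)/24) = 1.
  m_8 = 24*1 - 4 = 20, d_8 = (616 - 20^2)/24 = 216/24 = 9, a_8 = floor((24 + 20)/9) = 4.
  m_9 = 9*4 - 20 = 16, d_9 = (616 - 16^2)/9 = 360/9 = 40, a_9 = floor((24 + 16)/40) = 1.
  m_10 = 40*1 - 16 = 24, d_10 = (616 - 24^2)/40 = 40/40 = 1, a_10 = floor((24 + 24)/1) = 48.
  m_11 = 1*48 - 24 = 24, d_11 = (616 - 24^2)/1 = 40/1 = 40: (m_11, d_11) = (m_1, d_1) = (24, 40), so from here the quotients repeat a_1, ..., a_10; the period length is 10.
So sqrt(616) = [24; (1, 4, 1, 1, 6, 1, 1, 4, 1, 48)] with period length k = 10.
k is even, so the fundamental solution of x^2 - 616y^2 = 1 is (p_{k-1}, q_{k-1}) = (p_9, q_9); compute convergents through index 9.
Convergents (p_i = a_i*p_{i-1} + p_{i-2}, q_i = a_i*q_{i-1} + q_{i-2} with p_{-2}=0, p_{-1}=1, q_{-2}=1, q_{-1}=0):
  i=0: a_0=24, p_0 = 24*1 + 0 = 24, q_0 = 24*0 + 1 = 1.
  i=1: a_1=1, p_1 = 1*24 + 1 = 25, q_1 = 1*1 + 0 = 1.
  i=2: a_2=4, p_2 = 4*25 + 24 = 124, q_2 = 4*1 + 1 = 5.
  i=3: a_3=1, p_3 = 1*124 + 25 = 149, q_3 = 1*5 + 1 = 6.
  i=4: a_4=1, p_4 = 1*149 + 124 = 273, q_4 = 1*6 + 5 = 11.
  i=5: a_5=6, p_5 = 6*273 + 149 = 1787, q_5 = 6*11 + 6 = 72.
  i=6: a_6=1, p_6 = 1*1787 + 273 = 2060, q_6 = 1*72 + 11 = 83.
  i=7: a_7=1, p_7 = 1*2060 + 1787 = 3847, q_7 = 1*83 + 72 = 155.
  i=8: a_8=4, p_8 = 4*3847 + 2060 = 17448, q_8 = 4*155 + 83 = 703.
  i=9: a_9=1, p_9 = 1*17448 + 3847 = 21295, q_9 = 1*703 + 155 = 858.
Check: 21295^2 - 616*858^2 = 453477025 - 453477024 = 1, so (x, y) = (21295, 858) solves the equation, and by the theorem it is the least positive solution.

(x, y) = (21295, 858)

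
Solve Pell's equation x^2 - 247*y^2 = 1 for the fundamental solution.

(x, y) = (85292, 5427)

First expand sqrt(247) as a continued fraction. With x_i = (sqrt(247) + m_i)/d_i and (m_0, d_0) = (0, 1): a_0 = floor(sqrt(247)) = 15, since 15^2 = 225 <= 247 < 256 = 16^2.
Iterate m_{i+1} = d_i*a_i - m_i, d_{i+1} = (247 - m_{i+1}^2)/d_i, a_{i+1} = floor((a_0 + m_{i+1})/d_{i+1}):
  m_1 = 1*15 - 0 = 15, d_1 = (247 - 15^2)/1 = 22/1 = 22, a_1 = floor((15 + 15)/22) = 1.
  m_2 = 22*1 - 15 = 7, d_2 = (247 - 7^2)/22 = 198/22 = 9, a_2 = floor((15 + 7)/9) = 2.
  m_3 = 9*2 - 7 = 11, d_3 = (247 - 11^2)/9 = 126/9 = 14, a_3 = floor((15 + 11)/14) = 1.
  m_4 = 14*1 - 11 = 3, d_4 = (247 - 3^2)/14 = 238/14 = 17, a_4 = floor((15 + 3)/17) = 1.
  m_5 = 17*1 - 3 = 14, d_5 = (247 - 14^2)/17 = 51/17 = 3, a_5 = floor((15 + 14)/3) = 9.
  m_6 = 3*9 - 14 = 13, d_6 = (247 - 13^2)/3 = 78/3 = 26, a_6 = floor((15 + 13)/26) = 1.
  m_7 = 26*1 - 13 = 13, d_7 = (247 - 13^2)/26 = 78/26 = 3, a_7 = floor((15 + 13)/3) = 9.
  m_8 = 3*9 - 13 = 14, d_8 = (247 - 14^2)/3 = 51/3 = 17, a_8 = floor((15 + 14)/17) = 1.
  m_9 = 17*1 - 14 = 3, d_9 = (247 - 3^2)/17 = 238/17 = 14, a_9 = floor((15 + 3)/14) = 1.
  m_10 = 14*1 - 3 = 11, d_10 = (247 - 11^2)/14 = 126/14 = 9, a_10 = floor((15 + 11)/9) = 2.
  m_11 = 9*2 - 11 = 7, d_11 = (247 - 7^2)/9 = 198/9 = 22, a_11 = floor((15 + 7)/22) = 1.
  m_12 = 22*1 - 7 = 15, d_12 = (247 - 15^2)/22 = 22/22 = 1, a_12 = floor((15 + 15)/1) = 30.
  m_13 = 1*30 - 15 = 15, d_13 = (247 - 15^2)/1 = 22/1 = 22: (m_13, d_13) = (m_1, d_1) = (15, 22), so from here the quotients repeat a_1, ..., a_12; the period length is 12.
So sqrt(247) = [15; (1, 2, 1, 1, 9, 1, 9, 1, 1, 2, 1, 30)] with period length k = 12.
k is even, so the fundamental solution of x^2 - 247y^2 = 1 is (p_{k-1}, q_{k-1}) = (p_11, q_11); compute convergents through index 11.
Convergents (p_i = a_i*p_{i-1} + p_{i-2}, q_i = a_i*q_{i-1} + q_{i-2} with p_{-2}=0, p_{-1}=1, q_{-2}=1, q_{-1}=0):
  i=0: a_0=15, p_0 = 15*1 + 0 = 15, q_0 = 15*0 + 1 = 1.
  i=1: a_1=1, p_1 = 1*15 + 1 = 16, q_1 = 1*1 + 0 = 1.
  i=2: a_2=2, p_2 = 2*16 + 15 = 47, q_2 = 2*1 + 1 = 3.
  i=3: a_3=1, p_3 = 1*47 + 16 = 63, q_3 = 1*3 + 1 = 4.
  i=4: a_4=1, p_4 = 1*63 + 47 = 110, q_4 = 1*4 + 3 = 7.
  i=5: a_5=9, p_5 = 9*110 + 63 = 1053, q_5 = 9*7 + 4 = 67.
  i=6: a_6=1, p_6 = 1*1053 + 110 = 1163, q_6 = 1*67 + 7 = 74.
  i=7: a_7=9, p_7 = 9*1163 + 1053 = 11520, q_7 = 9*74 + 67 = 733.
  i=8: a_8=1, p_8 = 1*11520 + 1163 = 12683, q_8 = 1*733 + 74 = 807.
  i=9: a_9=1, p_9 = 1*12683 + 11520 = 24203, q_9 = 1*807 + 733 = 1540.
  i=10: a_10=2, p_10 = 2*24203 + 12683 = 61089, q_10 = 2*1540 + 807 = 3887.
  i=11: a_11=1, p_11 = 1*61089 + 24203 = 85292, q_11 = 1*3887 + 1540 = 5427.
Check: 85292^2 - 247*5427^2 = 7274725264 - 7274725263 = 1, so (x, y) = (85292, 5427) solves the equation, and by the theorem it is the least positive solution.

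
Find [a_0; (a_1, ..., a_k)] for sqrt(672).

[25; (1, 11, 1, 50)]

Write x_i = (sqrt(672) + m_i)/d_i with (m_0, d_0) = (0, 1). a_0 = floor(sqrt(672)) = 25, since 25^2 = 625 <= 672 < 676 = 26^2.
Iterate m_{i+1} = d_i*a_i - m_i, d_{i+1} = (672 - m_{i+1}^2)/d_i, a_{i+1} = floor((a_0 + m_{i+1})/d_{i+1}):
  m_1 = 1*25 - 0 = 25, d_1 = (672 - 25^2)/1 = 47/1 = 47, a_1 = floor((25 + 25)/47) = 1.
  m_2 = 47*1 - 25 = 22, d_2 = (672 - 22^2)/47 = 188/47 = 4, a_2 = floor((25 + 22)/4) = 11.
  m_3 = 4*11 - 22 = 22, d_3 = (672 - 22^2)/4 = 188/4 = 47, a_3 = floor((25 + 22)/47) = 1.
  m_4 = 47*1 - 22 = 25, d_4 = (672 - 25^2)/47 = 47/47 = 1, a_4 = floor((25 + 25)/1) = 50.
  m_5 = 1*50 - 25 = 25, d_5 = (672 - 25^2)/1 = 47/1 = 47: (m_5, d_5) = (m_1, d_1) = (25, 47), so from here the quotients repeat a_1, ..., a_4; the period length is 4.
Hence the expansion of sqrt(672) is a_0 = 25 followed by the repeating block 1, 11, 1, 50 (period 4).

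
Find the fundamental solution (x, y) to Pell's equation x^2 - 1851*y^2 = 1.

(x, y) = (1850, 43)

First expand sqrt(1851) as a continued fraction. With x_i = (sqrt(1851) + m_i)/d_i and (m_0, d_0) = (0, 1): a_0 = floor(sqrt(1851)) = 43, since 43^2 = 1849 <= 1851 < 1936 = 44^2.
Iterate m_{i+1} = d_i*a_i - m_i, d_{i+1} = (1851 - m_{i+1}^2)/d_i, a_{i+1} = floor((a_0 + m_{i+1})/d_{i+1}):
  m_1 = 1*43 - 0 = 43, d_1 = (1851 - 43^2)/1 = 2/1 = 2, a_1 = floor((43 + 43)/2) = 43.
  m_2 = 2*43 - 43 = 43, d_2 = (1851 - 43^2)/2 = 2/2 = 1, a_2 = floor((43 + 43)/1) = 86.
  m_3 = 1*86 - 43 = 43, d_3 = (1851 - 43^2)/1 = 2/1 = 2: (m_3, d_3) = (m_1, d_1) = (43, 2), so from here the quotients repeat a_1, a_2; the period length is 2.
So sqrt(1851) = [43; (43, 86)] with period length k = 2.
k is even, so the fundamental solution of x^2 - 1851y^2 = 1 is (p_{k-1}, q_{k-1}) = (p_1, q_1); compute convergents through index 1.
Convergents (p_i = a_i*p_{i-1} + p_{i-2}, q_i = a_i*q_{i-1} + q_{i-2} with p_{-2}=0, p_{-1}=1, q_{-2}=1, q_{-1}=0):
  i=0: a_0=43, p_0 = 43*1 + 0 = 43, q_0 = 43*0 + 1 = 1.
  i=1: a_1=43, p_1 = 43*43 + 1 = 1850, q_1 = 43*1 + 0 = 43.
Check: 1850^2 - 1851*43^2 = 3422500 - 3422499 = 1, so (x, y) = (1850, 43) solves the equation, and by the theorem it is the least positive solution.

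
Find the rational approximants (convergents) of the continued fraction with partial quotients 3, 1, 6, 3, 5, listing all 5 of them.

Using the convergent recurrence p_i = a_i*p_{i-1} + p_{i-2}, q_i = a_i*q_{i-1} + q_{i-2} with p_{-2}=0, p_{-1}=1, q_{-2}=1, q_{-1}=0:
  i=0: a_0=3, p_0 = 3*1 + 0 = 3, q_0 = 3*0 + 1 = 1.
  i=1: a_1=1, p_1 = 1*3 + 1 = 4, q_1 = 1*1 + 0 = 1.
  i=2: a_2=6, p_2 = 6*4 + 3 = 27, q_2 = 6*1 + 1 = 7.
  i=3: a_3=3, p_3 = 3*27 + 4 = 85, q_3 = 3*7 + 1 = 22.
  i=4: a_4=5, p_4 = 5*85 + 27 = 452, q_4 = 5*22 + 7 = 117.

3/1, 4/1, 27/7, 85/22, 452/117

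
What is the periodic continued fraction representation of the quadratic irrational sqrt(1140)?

[33; (1, 3, 4, 3, 1, 66)]

Write x_i = (sqrt(1140) + m_i)/d_i with (m_0, d_0) = (0, 1). a_0 = floor(sqrt(1140)) = 33, since 33^2 = 1089 <= 1140 < 1156 = 34^2.
Iterate m_{i+1} = d_i*a_i - m_i, d_{i+1} = (1140 - m_{i+1}^2)/d_i, a_{i+1} = floor((a_0 + m_{i+1})/d_{i+1}):
  m_1 = 1*33 - 0 = 33, d_1 = (1140 - 33^2)/1 = 51/1 = 51, a_1 = floor((33 + 33)/51) = 1.
  m_2 = 51*1 - 33 = 18, d_2 = (1140 - 18^2)/51 = 816/51 = 16, a_2 = floor((33 + 18)/16) = 3.
  m_3 = 16*3 - 18 = 30, d_3 = (1140 - 30^2)/16 = 240/16 = 15, a_3 = floor((33 + 30)/15) = 4.
  m_4 = 15*4 - 30 = 30, d_4 = (1140 - 30^2)/15 = 240/15 = 16, a_4 = floor((33 + 30)/16) = 3.
  m_5 = 16*3 - 30 = 18, d_5 = (1140 - 18^2)/16 = 816/16 = 51, a_5 = floor((33 + 18)/51) = 1.
  m_6 = 51*1 - 18 = 33, d_6 = (1140 - 33^2)/51 = 51/51 = 1, a_6 = floor((33 + 33)/1) = 66.
  m_7 = 1*66 - 33 = 33, d_7 = (1140 - 33^2)/1 = 51/1 = 51: (m_7, d_7) = (m_1, d_1) = (33, 51), so from here the quotients repeat a_1, ..., a_6; the period length is 6.
Hence the expansion of sqrt(1140) is a_0 = 33 followed by the repeating block 1, 3, 4, 3, 1, 66 (period 6).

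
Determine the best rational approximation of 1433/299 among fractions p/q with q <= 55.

254/53

Expand x = 1433/299 as a continued fraction with the Euclidean algorithm:
  1433 = 4*299 + 237, so a_0 = 4.
  299 = 1*237 + 62, so a_1 = 1.
  237 = 3*62 + 51, so a_2 = 3.
  62 = 1*51 + 11, so a_3 = 1.
  51 = 4*11 + 7, so a_4 = 4.
  11 = 1*7 + 4, so a_5 = 1.
  7 = 1*4 + 3, so a_6 = 1.
  4 = 1*3 + 1, so a_7 = 1.
  3 = 3*1 + 0, so a_8 = 3.
so x = [4; 1, 3, 1, 4, 1, 1, 1, 3].
Convergents (p_i = a_i*p_{i-1} + p_{i-2}, q_i = a_i*q_{i-1} + q_{i-2} with p_{-2}=0, p_{-1}=1, q_{-2}=1, q_{-1}=0), until the denominator exceeds 55:
  i=0: a_0=4, p_0 = 4*1 + 0 = 4, q_0 = 4*0 + 1 = 1.
  i=1: a_1=1, p_1 = 1*4 + 1 = 5, q_1 = 1*1 + 0 = 1.
  i=2: a_2=3, p_2 = 3*5 + 4 = 19, q_2 = 3*1 + 1 = 4.
  i=3: a_3=1, p_3 = 1*19 + 5 = 24, q_3 = 1*4 + 1 = 5.
  i=4: a_4=4, p_4 = 4*24 + 19 = 115, q_4 = 4*5 + 4 = 24.
  i=5: a_5=1, p_5 = 1*115 + 24 = 139, q_5 = 1*24 + 5 = 29.
  i=6: a_6=1, p_6 = 1*139 + 115 = 254, q_6 = 1*29 + 24 = 53.
  i=7: a_7=1, p_7 = 1*254 + 139 = 393, q_7 = 1*53 + 29 = 82.
q_7 = 82 > 55, so the last convergent with denominator <= 55 is p_6/q_6 = 254/53.
The closest fraction with denominator <= 55 is either p_6/q_6 or the intermediate fraction (k*p_6 + p_5)/(k*q_6 + q_5) with the largest k >= 1 whose denominator stays <= 55; these approach x as k grows, and every other convergent or intermediate fraction in range is farther away.
Largest k: floor((55 - q_5)/q_6) = floor((55 - 29)/53) = 0.
Since k = 0, no intermediate fraction beyond p_6/q_6 has denominator <= 55, so the convergent 254/53 is the closest (its error is |1433*53 - 254*299|/(299*53) = 3/15847).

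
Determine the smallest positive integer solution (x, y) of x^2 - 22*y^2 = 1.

(x, y) = (197, 42)

First expand sqrt(22) as a continued fraction. With x_i = (sqrt(22) + m_i)/d_i and (m_0, d_0) = (0, 1): a_0 = floor(sqrt(22)) = 4, since 4^2 = 16 <= 22 < 25 = 5^2.
Iterate m_{i+1} = d_i*a_i - m_i, d_{i+1} = (22 - m_{i+1}^2)/d_i, a_{i+1} = floor((a_0 + m_{i+1})/d_{i+1}):
  m_1 = 1*4 - 0 = 4, d_1 = (22 - 4^2)/1 = 6/1 = 6, a_1 = floor((4 + 4)/6) = 1.
  m_2 = 6*1 - 4 = 2, d_2 = (22 - 2^2)/6 = 18/6 = 3, a_2 = floor((4 + 2)/3) = 2.
  m_3 = 3*2 - 2 = 4, d_3 = (22 - 4^2)/3 = 6/3 = 2, a_3 = floor((4 + 4)/2) = 4.
  m_4 = 2*4 - 4 = 4, d_4 = (22 - 4^2)/2 = 6/2 = 3, a_4 = floor((4 + 4)/3) = 2.
  m_5 = 3*2 - 4 = 2, d_5 = (22 - 2^2)/3 = 18/3 = 6, a_5 = floor((4 + 2)/6) = 1.
  m_6 = 6*1 - 2 = 4, d_6 = (22 - 4^2)/6 = 6/6 = 1, a_6 = floor((4 + 4)/1) = 8.
  m_7 = 1*8 - 4 = 4, d_7 = (22 - 4^2)/1 = 6/1 = 6: (m_7, d_7) = (m_1, d_1) = (4, 6), so from here the quotients repeat a_1, ..., a_6; the period length is 6.
So sqrt(22) = [4; (1, 2, 4, 2, 1, 8)] with period length k = 6.
k is even, so the fundamental solution of x^2 - 22y^2 = 1 is (p_{k-1}, q_{k-1}) = (p_5, q_5); compute convergents through index 5.
Convergents (p_i = a_i*p_{i-1} + p_{i-2}, q_i = a_i*q_{i-1} + q_{i-2} with p_{-2}=0, p_{-1}=1, q_{-2}=1, q_{-1}=0):
  i=0: a_0=4, p_0 = 4*1 + 0 = 4, q_0 = 4*0 + 1 = 1.
  i=1: a_1=1, p_1 = 1*4 + 1 = 5, q_1 = 1*1 + 0 = 1.
  i=2: a_2=2, p_2 = 2*5 + 4 = 14, q_2 = 2*1 + 1 = 3.
  i=3: a_3=4, p_3 = 4*14 + 5 = 61, q_3 = 4*3 + 1 = 13.
  i=4: a_4=2, p_4 = 2*61 + 14 = 136, q_4 = 2*13 + 3 = 29.
  i=5: a_5=1, p_5 = 1*136 + 61 = 197, q_5 = 1*29 + 13 = 42.
Check: 197^2 - 22*42^2 = 38809 - 38808 = 1, so (x, y) = (197, 42) solves the equation, and by the theorem it is the least positive solution.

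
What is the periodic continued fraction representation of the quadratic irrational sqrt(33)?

Write x_i = (sqrt(33) + m_i)/d_i with (m_0, d_0) = (0, 1). a_0 = floor(sqrt(33)) = 5, since 5^2 = 25 <= 33 < 36 = 6^2.
Iterate m_{i+1} = d_i*a_i - m_i, d_{i+1} = (33 - m_{i+1}^2)/d_i, a_{i+1} = floor((a_0 + m_{i+1})/d_{i+1}):
  m_1 = 1*5 - 0 = 5, d_1 = (33 - 5^2)/1 = 8/1 = 8, a_1 = floor((5 + 5)/8) = 1.
  m_2 = 8*1 - 5 = 3, d_2 = (33 - 3^2)/8 = 24/8 = 3, a_2 = floor((5 + 3)/3) = 2.
  m_3 = 3*2 - 3 = 3, d_3 = (33 - 3^2)/3 = 24/3 = 8, a_3 = floor((5 + 3)/8) = 1.
  m_4 = 8*1 - 3 = 5, d_4 = (33 - 5^2)/8 = 8/8 = 1, a_4 = floor((5 + 5)/1) = 10.
  m_5 = 1*10 - 5 = 5, d_5 = (33 - 5^2)/1 = 8/1 = 8: (m_5, d_5) = (m_1, d_1) = (5, 8), so from here the quotients repeat a_1, ..., a_4; the period length is 4.
Hence the expansion of sqrt(33) is a_0 = 5 followed by the repeating block 1, 2, 1, 10 (period 4).

[5; (1, 2, 1, 10)]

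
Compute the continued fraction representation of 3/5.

[0; 1, 1, 2]

Run the Euclidean algorithm on 3 and 5; the successive quotients are the partial quotients a_0, a_1, ... (each step inverts the fractional part left over by the previous one):
  3 = 0*5 + 3, so a_0 = 0.
  5 = 1*3 + 2, so a_1 = 1.
  3 = 1*2 + 1, so a_2 = 1.
  2 = 2*1 + 0, so a_3 = 2.
The remainder reaches 0 after 4 divisions, so the expansion has 4 partial quotients, read off in order.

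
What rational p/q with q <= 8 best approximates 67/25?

8/3

Expand x = 67/25 as a continued fraction with the Euclidean algorithm:
  67 = 2*25 + 17, so a_0 = 2.
  25 = 1*17 + 8, so a_1 = 1.
  17 = 2*8 + 1, so a_2 = 2.
  8 = 8*1 + 0, so a_3 = 8.
so x = [2; 1, 2, 8].
Convergents (p_i = a_i*p_{i-1} + p_{i-2}, q_i = a_i*q_{i-1} + q_{i-2} with p_{-2}=0, p_{-1}=1, q_{-2}=1, q_{-1}=0), until the denominator exceeds 8:
  i=0: a_0=2, p_0 = 2*1 + 0 = 2, q_0 = 2*0 + 1 = 1.
  i=1: a_1=1, p_1 = 1*2 + 1 = 3, q_1 = 1*1 + 0 = 1.
  i=2: a_2=2, p_2 = 2*3 + 2 = 8, q_2 = 2*1 + 1 = 3.
  i=3: a_3=8, p_3 = 8*8 + 3 = 67, q_3 = 8*3 + 1 = 25.
q_3 = 25 > 8, so the last convergent with denominator <= 8 is p_2/q_2 = 8/3.
The closest fraction with denominator <= 8 is either p_2/q_2 or the intermediate fraction (k*p_2 + p_1)/(k*q_2 + q_1) with the largest k >= 1 whose denominator stays <= 8; these approach x as k grows, and every other convergent or intermediate fraction in range is farther away.
Largest k: floor((8 - q_1)/q_2) = floor((8 - 1)/3) = 2.
That gives (2*8 + 3)/(2*3 + 1) = 19/7.
Compare the errors: |x - 8/3| = |67*3 - 8*25|/(25*3) = 1/75, and |x - 19/7| = |67*7 - 19*25|/(25*7) = 6/175.
Cross-multiplying, 1*175 = 175 < 450 = 6*75, so 1/75 is smaller: the convergent 8/3 is closer to x than 19/7.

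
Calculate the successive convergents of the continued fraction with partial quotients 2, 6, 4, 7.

2/1, 13/6, 54/25, 391/181

Using the convergent recurrence p_i = a_i*p_{i-1} + p_{i-2}, q_i = a_i*q_{i-1} + q_{i-2} with p_{-2}=0, p_{-1}=1, q_{-2}=1, q_{-1}=0:
  i=0: a_0=2, p_0 = 2*1 + 0 = 2, q_0 = 2*0 + 1 = 1.
  i=1: a_1=6, p_1 = 6*2 + 1 = 13, q_1 = 6*1 + 0 = 6.
  i=2: a_2=4, p_2 = 4*13 + 2 = 54, q_2 = 4*6 + 1 = 25.
  i=3: a_3=7, p_3 = 7*54 + 13 = 391, q_3 = 7*25 + 6 = 181.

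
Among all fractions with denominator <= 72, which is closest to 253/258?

51/52

Expand x = 253/258 as a continued fraction with the Euclidean algorithm:
  253 = 0*258 + 253, so a_0 = 0.
  258 = 1*253 + 5, so a_1 = 1.
  253 = 50*5 + 3, so a_2 = 50.
  5 = 1*3 + 2, so a_3 = 1.
  3 = 1*2 + 1, so a_4 = 1.
  2 = 2*1 + 0, so a_5 = 2.
so x = [0; 1, 50, 1, 1, 2].
Convergents (p_i = a_i*p_{i-1} + p_{i-2}, q_i = a_i*q_{i-1} + q_{i-2} with p_{-2}=0, p_{-1}=1, q_{-2}=1, q_{-1}=0), until the denominator exceeds 72:
  i=0: a_0=0, p_0 = 0*1 + 0 = 0, q_0 = 0*0 + 1 = 1.
  i=1: a_1=1, p_1 = 1*0 + 1 = 1, q_1 = 1*1 + 0 = 1.
  i=2: a_2=50, p_2 = 50*1 + 0 = 50, q_2 = 50*1 + 1 = 51.
  i=3: a_3=1, p_3 = 1*50 + 1 = 51, q_3 = 1*51 + 1 = 52.
  i=4: a_4=1, p_4 = 1*51 + 50 = 101, q_4 = 1*52 + 51 = 103.
q_4 = 103 > 72, so the last convergent with denominator <= 72 is p_3/q_3 = 51/52.
The closest fraction with denominator <= 72 is either p_3/q_3 or the intermediate fraction (k*p_3 + p_2)/(k*q_3 + q_2) with the largest k >= 1 whose denominator stays <= 72; these approach x as k grows, and every other convergent or intermediate fraction in range is farther away.
Largest k: floor((72 - q_2)/q_3) = floor((72 - 51)/52) = 0.
Since k = 0, no intermediate fraction beyond p_3/q_3 has denominator <= 72, so the convergent 51/52 is the closest (its error is |253*52 - 51*258|/(258*52) = 2/13416).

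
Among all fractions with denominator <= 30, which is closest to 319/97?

Expand x = 319/97 as a continued fraction with the Euclidean algorithm:
  319 = 3*97 + 28, so a_0 = 3.
  97 = 3*28 + 13, so a_1 = 3.
  28 = 2*13 + 2, so a_2 = 2.
  13 = 6*2 + 1, so a_3 = 6.
  2 = 2*1 + 0, so a_4 = 2.
so x = [3; 3, 2, 6, 2].
Convergents (p_i = a_i*p_{i-1} + p_{i-2}, q_i = a_i*q_{i-1} + q_{i-2} with p_{-2}=0, p_{-1}=1, q_{-2}=1, q_{-1}=0), until the denominator exceeds 30:
  i=0: a_0=3, p_0 = 3*1 + 0 = 3, q_0 = 3*0 + 1 = 1.
  i=1: a_1=3, p_1 = 3*3 + 1 = 10, q_1 = 3*1 + 0 = 3.
  i=2: a_2=2, p_2 = 2*10 + 3 = 23, q_2 = 2*3 + 1 = 7.
  i=3: a_3=6, p_3 = 6*23 + 10 = 148, q_3 = 6*7 + 3 = 45.
q_3 = 45 > 30, so the last convergent with denominator <= 30 is p_2/q_2 = 23/7.
The closest fraction with denominator <= 30 is either p_2/q_2 or the intermediate fraction (k*p_2 + p_1)/(k*q_2 + q_1) with the largest k >= 1 whose denominator stays <= 30; these approach x as k grows, and every other convergent or intermediate fraction in range is farther away.
Largest k: floor((30 - q_1)/q_2) = floor((30 - 3)/7) = 3.
That gives (3*23 + 10)/(3*7 + 3) = 79/24.
Compare the errors: |x - 23/7| = |319*7 - 23*97|/(97*7) = 2/679, and |x - 79/24| = |319*24 - 79*97|/(97*24) = 7/2328.
Cross-multiplying, 2*2328 = 4656 < 4753 = 7*679, so 2/679 is smaller: the convergent 23/7 is closer to x than 79/24.

23/7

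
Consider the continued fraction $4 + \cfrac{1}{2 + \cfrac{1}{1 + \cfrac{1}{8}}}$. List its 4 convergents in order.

4/1, 9/2, 13/3, 113/26

Using the convergent recurrence p_i = a_i*p_{i-1} + p_{i-2}, q_i = a_i*q_{i-1} + q_{i-2} with p_{-2}=0, p_{-1}=1, q_{-2}=1, q_{-1}=0:
  i=0: a_0=4, p_0 = 4*1 + 0 = 4, q_0 = 4*0 + 1 = 1.
  i=1: a_1=2, p_1 = 2*4 + 1 = 9, q_1 = 2*1 + 0 = 2.
  i=2: a_2=1, p_2 = 1*9 + 4 = 13, q_2 = 1*2 + 1 = 3.
  i=3: a_3=8, p_3 = 8*13 + 9 = 113, q_3 = 8*3 + 2 = 26.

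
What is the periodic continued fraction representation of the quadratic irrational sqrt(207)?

Write x_i = (sqrt(207) + m_i)/d_i with (m_0, d_0) = (0, 1). a_0 = floor(sqrt(207)) = 14, since 14^2 = 196 <= 207 < 225 = 15^2.
Iterate m_{i+1} = d_i*a_i - m_i, d_{i+1} = (207 - m_{i+1}^2)/d_i, a_{i+1} = floor((a_0 + m_{i+1})/d_{i+1}):
  m_1 = 1*14 - 0 = 14, d_1 = (207 - 14^2)/1 = 11/1 = 11, a_1 = floor((14 + 14)/11) = 2.
  m_2 = 11*2 - 14 = 8, d_2 = (207 - 8^2)/11 = 143/11 = 13, a_2 = floor((14 + 8)/13) = 1.
  m_3 = 13*1 - 8 = 5, d_3 = (207 - 5^2)/13 = 182/13 = 14, a_3 = floor((14 + 5)/14) = 1.
  m_4 = 14*1 - 5 = 9, d_4 = (207 - 9^2)/14 = 126/14 = 9, a_4 = floor((14 + 9)/9) = 2.
  m_5 = 9*2 - 9 = 9, d_5 = (207 - 9^2)/9 = 126/9 = 14, a_5 = floor((14 + 9)/14) = 1.
  m_6 = 14*1 - 9 = 5, d_6 = (207 - 5^2)/14 = 182/14 = 13, a_6 = floor((14 + 5)/13) = 1.
  m_7 = 13*1 - 5 = 8, d_7 = (207 - 8^2)/13 = 143/13 = 11, a_7 = floor((14 + 8)/11) = 2.
  m_8 = 11*2 - 8 = 14, d_8 = (207 - 14^2)/11 = 11/11 = 1, a_8 = floor((14 + 14)/1) = 28.
  m_9 = 1*28 - 14 = 14, d_9 = (207 - 14^2)/1 = 11/1 = 11: (m_9, d_9) = (m_1, d_1) = (14, 11), so from here the quotients repeat a_1, ..., a_8; the period length is 8.
Hence the expansion of sqrt(207) is a_0 = 14 followed by the repeating block 2, 1, 1, 2, 1, 1, 2, 28 (period 8).

[14; (2, 1, 1, 2, 1, 1, 2, 28)]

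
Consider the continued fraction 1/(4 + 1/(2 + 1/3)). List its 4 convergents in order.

0/1, 1/4, 2/9, 7/31

Using the convergent recurrence p_i = a_i*p_{i-1} + p_{i-2}, q_i = a_i*q_{i-1} + q_{i-2} with p_{-2}=0, p_{-1}=1, q_{-2}=1, q_{-1}=0:
  i=0: a_0=0, p_0 = 0*1 + 0 = 0, q_0 = 0*0 + 1 = 1.
  i=1: a_1=4, p_1 = 4*0 + 1 = 1, q_1 = 4*1 + 0 = 4.
  i=2: a_2=2, p_2 = 2*1 + 0 = 2, q_2 = 2*4 + 1 = 9.
  i=3: a_3=3, p_3 = 3*2 + 1 = 7, q_3 = 3*9 + 4 = 31.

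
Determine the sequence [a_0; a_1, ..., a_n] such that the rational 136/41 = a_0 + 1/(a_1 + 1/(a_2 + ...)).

Run the Euclidean algorithm on 136 and 41; the successive quotients are the partial quotients a_0, a_1, ... (each step inverts the fractional part left over by the previous one):
  136 = 3*41 + 13, so a_0 = 3.
  41 = 3*13 + 2, so a_1 = 3.
  13 = 6*2 + 1, so a_2 = 6.
  2 = 2*1 + 0, so a_3 = 2.
The remainder reaches 0 after 4 divisions, so the expansion has 4 partial quotients, read off in order.

[3; 3, 6, 2]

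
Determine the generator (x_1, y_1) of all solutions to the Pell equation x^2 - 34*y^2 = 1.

(x, y) = (35, 6)

First expand sqrt(34) as a continued fraction. With x_i = (sqrt(34) + m_i)/d_i and (m_0, d_0) = (0, 1): a_0 = floor(sqrt(34)) = 5, since 5^2 = 25 <= 34 < 36 = 6^2.
Iterate m_{i+1} = d_i*a_i - m_i, d_{i+1} = (34 - m_{i+1}^2)/d_i, a_{i+1} = floor((a_0 + m_{i+1})/d_{i+1}):
  m_1 = 1*5 - 0 = 5, d_1 = (34 - 5^2)/1 = 9/1 = 9, a_1 = floor((5 + 5)/9) = 1.
  m_2 = 9*1 - 5 = 4, d_2 = (34 - 4^2)/9 = 18/9 = 2, a_2 = floor((5 + 4)/2) = 4.
  m_3 = 2*4 - 4 = 4, d_3 = (34 - 4^2)/2 = 18/2 = 9, a_3 = floor((5 + 4)/9) = 1.
  m_4 = 9*1 - 4 = 5, d_4 = (34 - 5^2)/9 = 9/9 = 1, a_4 = floor((5 + 5)/1) = 10.
  m_5 = 1*10 - 5 = 5, d_5 = (34 - 5^2)/1 = 9/1 = 9: (m_5, d_5) = (m_1, d_1) = (5, 9), so from here the quotients repeat a_1, ..., a_4; the period length is 4.
So sqrt(34) = [5; (1, 4, 1, 10)] with period length k = 4.
k is even, so the fundamental solution of x^2 - 34y^2 = 1 is (p_{k-1}, q_{k-1}) = (p_3, q_3); compute convergents through index 3.
Convergents (p_i = a_i*p_{i-1} + p_{i-2}, q_i = a_i*q_{i-1} + q_{i-2} with p_{-2}=0, p_{-1}=1, q_{-2}=1, q_{-1}=0):
  i=0: a_0=5, p_0 = 5*1 + 0 = 5, q_0 = 5*0 + 1 = 1.
  i=1: a_1=1, p_1 = 1*5 + 1 = 6, q_1 = 1*1 + 0 = 1.
  i=2: a_2=4, p_2 = 4*6 + 5 = 29, q_2 = 4*1 + 1 = 5.
  i=3: a_3=1, p_3 = 1*29 + 6 = 35, q_3 = 1*5 + 1 = 6.
Check: 35^2 - 34*6^2 = 1225 - 1224 = 1, so (x, y) = (35, 6) solves the equation, and by the theorem it is the least positive solution.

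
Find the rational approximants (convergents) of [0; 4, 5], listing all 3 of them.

0/1, 1/4, 5/21

Using the convergent recurrence p_i = a_i*p_{i-1} + p_{i-2}, q_i = a_i*q_{i-1} + q_{i-2} with p_{-2}=0, p_{-1}=1, q_{-2}=1, q_{-1}=0:
  i=0: a_0=0, p_0 = 0*1 + 0 = 0, q_0 = 0*0 + 1 = 1.
  i=1: a_1=4, p_1 = 4*0 + 1 = 1, q_1 = 4*1 + 0 = 4.
  i=2: a_2=5, p_2 = 5*1 + 0 = 5, q_2 = 5*4 + 1 = 21.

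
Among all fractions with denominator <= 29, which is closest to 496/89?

39/7

Expand x = 496/89 as a continued fraction with the Euclidean algorithm:
  496 = 5*89 + 51, so a_0 = 5.
  89 = 1*51 + 38, so a_1 = 1.
  51 = 1*38 + 13, so a_2 = 1.
  38 = 2*13 + 12, so a_3 = 2.
  13 = 1*12 + 1, so a_4 = 1.
  12 = 12*1 + 0, so a_5 = 12.
so x = [5; 1, 1, 2, 1, 12].
Convergents (p_i = a_i*p_{i-1} + p_{i-2}, q_i = a_i*q_{i-1} + q_{i-2} with p_{-2}=0, p_{-1}=1, q_{-2}=1, q_{-1}=0), until the denominator exceeds 29:
  i=0: a_0=5, p_0 = 5*1 + 0 = 5, q_0 = 5*0 + 1 = 1.
  i=1: a_1=1, p_1 = 1*5 + 1 = 6, q_1 = 1*1 + 0 = 1.
  i=2: a_2=1, p_2 = 1*6 + 5 = 11, q_2 = 1*1 + 1 = 2.
  i=3: a_3=2, p_3 = 2*11 + 6 = 28, q_3 = 2*2 + 1 = 5.
  i=4: a_4=1, p_4 = 1*28 + 11 = 39, q_4 = 1*5 + 2 = 7.
  i=5: a_5=12, p_5 = 12*39 + 28 = 496, q_5 = 12*7 + 5 = 89.
q_5 = 89 > 29, so the last convergent with denominator <= 29 is p_4/q_4 = 39/7.
The closest fraction with denominator <= 29 is either p_4/q_4 or the intermediate fraction (k*p_4 + p_3)/(k*q_4 + q_3) with the largest k >= 1 whose denominator stays <= 29; these approach x as k grows, and every other convergent or intermediate fraction in range is farther away.
Largest k: floor((29 - q_3)/q_4) = floor((29 - 5)/7) = 3.
That gives (3*39 + 28)/(3*7 + 5) = 145/26.
Compare the errors: |x - 39/7| = |496*7 - 39*89|/(89*7) = 1/623, and |x - 145/26| = |496*26 - 145*89|/(89*26) = 9/2314.
Cross-multiplying, 1*2314 = 2314 < 5607 = 9*623, so 1/623 is smaller: the convergent 39/7 is closer to x than 145/26.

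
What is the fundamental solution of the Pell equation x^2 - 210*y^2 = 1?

First expand sqrt(210) as a continued fraction. With x_i = (sqrt(210) + m_i)/d_i and (m_0, d_0) = (0, 1): a_0 = floor(sqrt(210)) = 14, since 14^2 = 196 <= 210 < 225 = 15^2.
Iterate m_{i+1} = d_i*a_i - m_i, d_{i+1} = (210 - m_{i+1}^2)/d_i, a_{i+1} = floor((a_0 + m_{i+1})/d_{i+1}):
  m_1 = 1*14 - 0 = 14, d_1 = (210 - 14^2)/1 = 14/1 = 14, a_1 = floor((14 + 14)/14) = 2.
  m_2 = 14*2 - 14 = 14, d_2 = (210 - 14^2)/14 = 14/14 = 1, a_2 = floor((14 + 14)/1) = 28.
  m_3 = 1*28 - 14 = 14, d_3 = (210 - 14^2)/1 = 14/1 = 14: (m_3, d_3) = (m_1, d_1) = (14, 14), so from here the quotients repeat a_1, a_2; the period length is 2.
So sqrt(210) = [14; (2, 28)] with period length k = 2.
k is even, so the fundamental solution of x^2 - 210y^2 = 1 is (p_{k-1}, q_{k-1}) = (p_1, q_1); compute convergents through index 1.
Convergents (p_i = a_i*p_{i-1} + p_{i-2}, q_i = a_i*q_{i-1} + q_{i-2} with p_{-2}=0, p_{-1}=1, q_{-2}=1, q_{-1}=0):
  i=0: a_0=14, p_0 = 14*1 + 0 = 14, q_0 = 14*0 + 1 = 1.
  i=1: a_1=2, p_1 = 2*14 + 1 = 29, q_1 = 2*1 + 0 = 2.
Check: 29^2 - 210*2^2 = 841 - 840 = 1, so (x, y) = (29, 2) solves the equation, and by the theorem it is the least positive solution.

(x, y) = (29, 2)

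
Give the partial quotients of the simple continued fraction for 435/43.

Run the Euclidean algorithm on 435 and 43; the successive quotients are the partial quotients a_0, a_1, ... (each step inverts the fractional part left over by the previous one):
  435 = 10*43 + 5, so a_0 = 10.
  43 = 8*5 + 3, so a_1 = 8.
  5 = 1*3 + 2, so a_2 = 1.
  3 = 1*2 + 1, so a_3 = 1.
  2 = 2*1 + 0, so a_4 = 2.
The remainder reaches 0 after 5 divisions, so the expansion has 5 partial quotients, read off in order.

[10; 8, 1, 1, 2]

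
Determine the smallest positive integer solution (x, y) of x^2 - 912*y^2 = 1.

(x, y) = (151, 5)

First expand sqrt(912) as a continued fraction. With x_i = (sqrt(912) + m_i)/d_i and (m_0, d_0) = (0, 1): a_0 = floor(sqrt(912)) = 30, since 30^2 = 900 <= 912 < 961 = 31^2.
Iterate m_{i+1} = d_i*a_i - m_i, d_{i+1} = (912 - m_{i+1}^2)/d_i, a_{i+1} = floor((a_0 + m_{i+1})/d_{i+1}):
  m_1 = 1*30 - 0 = 30, d_1 = (912 - 30^2)/1 = 12/1 = 12, a_1 = floor((30 + 30)/12) = 5.
  m_2 = 12*5 - 30 = 30, d_2 = (912 - 30^2)/12 = 12/12 = 1, a_2 = floor((30 + 30)/1) = 60.
  m_3 = 1*60 - 30 = 30, d_3 = (912 - 30^2)/1 = 12/1 = 12: (m_3, d_3) = (m_1, d_1) = (30, 12), so from here the quotients repeat a_1, a_2; the period length is 2.
So sqrt(912) = [30; (5, 60)] with period length k = 2.
k is even, so the fundamental solution of x^2 - 912y^2 = 1 is (p_{k-1}, q_{k-1}) = (p_1, q_1); compute convergents through index 1.
Convergents (p_i = a_i*p_{i-1} + p_{i-2}, q_i = a_i*q_{i-1} + q_{i-2} with p_{-2}=0, p_{-1}=1, q_{-2}=1, q_{-1}=0):
  i=0: a_0=30, p_0 = 30*1 + 0 = 30, q_0 = 30*0 + 1 = 1.
  i=1: a_1=5, p_1 = 5*30 + 1 = 151, q_1 = 5*1 + 0 = 5.
Check: 151^2 - 912*5^2 = 22801 - 22800 = 1, so (x, y) = (151, 5) solves the equation, and by the theorem it is the least positive solution.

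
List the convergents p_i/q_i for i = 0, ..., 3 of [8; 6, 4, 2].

8/1, 49/6, 204/25, 457/56

Using the convergent recurrence p_i = a_i*p_{i-1} + p_{i-2}, q_i = a_i*q_{i-1} + q_{i-2} with p_{-2}=0, p_{-1}=1, q_{-2}=1, q_{-1}=0:
  i=0: a_0=8, p_0 = 8*1 + 0 = 8, q_0 = 8*0 + 1 = 1.
  i=1: a_1=6, p_1 = 6*8 + 1 = 49, q_1 = 6*1 + 0 = 6.
  i=2: a_2=4, p_2 = 4*49 + 8 = 204, q_2 = 4*6 + 1 = 25.
  i=3: a_3=2, p_3 = 2*204 + 49 = 457, q_3 = 2*25 + 6 = 56.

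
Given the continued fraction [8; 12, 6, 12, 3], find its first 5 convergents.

8/1, 97/12, 590/73, 7177/888, 22121/2737

Using the convergent recurrence p_i = a_i*p_{i-1} + p_{i-2}, q_i = a_i*q_{i-1} + q_{i-2} with p_{-2}=0, p_{-1}=1, q_{-2}=1, q_{-1}=0:
  i=0: a_0=8, p_0 = 8*1 + 0 = 8, q_0 = 8*0 + 1 = 1.
  i=1: a_1=12, p_1 = 12*8 + 1 = 97, q_1 = 12*1 + 0 = 12.
  i=2: a_2=6, p_2 = 6*97 + 8 = 590, q_2 = 6*12 + 1 = 73.
  i=3: a_3=12, p_3 = 12*590 + 97 = 7177, q_3 = 12*73 + 12 = 888.
  i=4: a_4=3, p_4 = 3*7177 + 590 = 22121, q_4 = 3*888 + 73 = 2737.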